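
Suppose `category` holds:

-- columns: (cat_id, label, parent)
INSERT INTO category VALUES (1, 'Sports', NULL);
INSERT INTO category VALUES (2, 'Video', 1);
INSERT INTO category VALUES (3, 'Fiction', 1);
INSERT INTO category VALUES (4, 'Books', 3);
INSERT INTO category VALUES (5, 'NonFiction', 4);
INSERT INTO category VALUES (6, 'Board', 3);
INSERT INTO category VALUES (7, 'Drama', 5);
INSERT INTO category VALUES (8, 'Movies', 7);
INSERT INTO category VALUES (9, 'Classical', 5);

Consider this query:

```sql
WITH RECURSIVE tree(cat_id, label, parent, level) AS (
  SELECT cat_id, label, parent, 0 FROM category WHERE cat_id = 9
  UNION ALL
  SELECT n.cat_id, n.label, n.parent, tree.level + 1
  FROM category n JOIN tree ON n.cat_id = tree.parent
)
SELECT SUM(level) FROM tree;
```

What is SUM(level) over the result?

10

Base: cat_id=9 (Classical), parent=5, level 0.
Iteration 1: join on cat_id=5 -> NonFiction (id 5, parent=4, level 1).
Iteration 2: join on cat_id=4 -> Books (id 4, parent=3, level 2).
Iteration 3: join on cat_id=3 -> Fiction (id 3, parent=1, level 3).
Iteration 4: join on cat_id=1 -> Sports (id 1, parent=NULL, level 4).
Iteration 5: parent is NULL; no match; recursion stops.
SUM(level) = 0 + 1 + 2 + 3 + 4 = 10.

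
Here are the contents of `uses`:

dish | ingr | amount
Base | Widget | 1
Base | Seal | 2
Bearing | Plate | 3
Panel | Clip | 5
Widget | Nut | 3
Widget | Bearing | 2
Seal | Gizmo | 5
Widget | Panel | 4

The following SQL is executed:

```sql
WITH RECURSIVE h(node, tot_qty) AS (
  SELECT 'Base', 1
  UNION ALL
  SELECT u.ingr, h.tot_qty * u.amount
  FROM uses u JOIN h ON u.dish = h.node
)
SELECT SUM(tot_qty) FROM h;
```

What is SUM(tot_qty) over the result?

Base: (Base, tot_qty=1).
Iteration 1: components of {Base} -> Seal = 1*2 = 2, Widget = 1*1 = 1.
Iteration 2: components of {Seal,Widget} -> Bearing = 1*2 = 2, Gizmo = 2*5 = 10, Nut = 1*3 = 3, Panel = 1*4 = 4.
Iteration 3: components of {Bearing,Gizmo,Nut,Panel} -> Clip = 4*5 = 20, Plate = 2*3 = 6.
Iteration 4: no further components; recursion stops.
SUM(tot_qty) = 1 + 1 + 2 + 3 + 4 + 2 + 10 + 20 + 6 = 49.

49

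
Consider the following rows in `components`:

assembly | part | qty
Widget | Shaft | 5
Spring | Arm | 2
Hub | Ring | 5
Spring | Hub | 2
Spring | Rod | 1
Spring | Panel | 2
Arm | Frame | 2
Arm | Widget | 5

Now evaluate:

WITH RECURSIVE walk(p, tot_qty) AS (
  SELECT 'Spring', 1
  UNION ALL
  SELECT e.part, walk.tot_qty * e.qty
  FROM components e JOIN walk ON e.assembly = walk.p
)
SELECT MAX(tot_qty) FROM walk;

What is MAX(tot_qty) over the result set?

50

Base: (Spring, tot_qty=1).
Iteration 1: components of {Spring} -> Arm = 1*2 = 2, Hub = 1*2 = 2, Panel = 1*2 = 2, Rod = 1*1 = 1.
Iteration 2: components of {Arm,Hub,Panel,Rod} -> Frame = 2*2 = 4, Ring = 2*5 = 10, Widget = 2*5 = 10.
Iteration 3: components of {Frame,Ring,Widget} -> Shaft = 10*5 = 50.
Iteration 4: no further components; recursion stops.
tot_qty values: 1, 1, 2, 2, 2, 4, 10, 10, 50; the maximum is 50.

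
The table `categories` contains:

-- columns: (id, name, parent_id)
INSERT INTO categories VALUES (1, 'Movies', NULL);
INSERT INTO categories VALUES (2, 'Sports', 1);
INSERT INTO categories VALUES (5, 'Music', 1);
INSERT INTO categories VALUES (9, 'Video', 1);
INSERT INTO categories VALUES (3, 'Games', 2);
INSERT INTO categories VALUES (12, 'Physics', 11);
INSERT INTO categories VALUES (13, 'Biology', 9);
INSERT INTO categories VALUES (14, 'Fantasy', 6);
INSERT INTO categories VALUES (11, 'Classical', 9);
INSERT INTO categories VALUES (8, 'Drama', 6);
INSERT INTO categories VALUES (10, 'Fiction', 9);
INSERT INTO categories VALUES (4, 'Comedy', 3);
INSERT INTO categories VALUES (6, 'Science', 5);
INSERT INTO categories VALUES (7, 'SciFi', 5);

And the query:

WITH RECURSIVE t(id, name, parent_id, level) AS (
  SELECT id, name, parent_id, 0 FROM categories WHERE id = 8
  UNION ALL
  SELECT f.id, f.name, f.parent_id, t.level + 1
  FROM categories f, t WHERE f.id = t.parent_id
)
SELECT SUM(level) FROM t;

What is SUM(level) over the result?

6

Base: id=8 (Drama), parent_id=6, level 0.
Iteration 1: join on id=6 -> Science (id 6, parent_id=5, level 1).
Iteration 2: join on id=5 -> Music (id 5, parent_id=1, level 2).
Iteration 3: join on id=1 -> Movies (id 1, parent_id=NULL, level 3).
Iteration 4: parent_id is NULL; no match; recursion stops.
SUM(level) = 0 + 1 + 2 + 3 = 6.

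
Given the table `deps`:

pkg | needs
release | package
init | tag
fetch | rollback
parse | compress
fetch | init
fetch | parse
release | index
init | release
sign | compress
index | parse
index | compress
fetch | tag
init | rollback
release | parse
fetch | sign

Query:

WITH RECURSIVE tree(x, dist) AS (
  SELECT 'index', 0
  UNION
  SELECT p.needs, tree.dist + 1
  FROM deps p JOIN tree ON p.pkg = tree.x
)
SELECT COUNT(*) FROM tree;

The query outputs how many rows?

Base: (index, dist=0).
Iteration 1: edges from {index} -> (compress, dist=1), (parse, dist=1).
Iteration 2: edges from {compress,parse} -> (compress, dist=2).
Iteration 3: no outgoing edges from {compress}; recursion stops.
Total rows emitted: 4.

4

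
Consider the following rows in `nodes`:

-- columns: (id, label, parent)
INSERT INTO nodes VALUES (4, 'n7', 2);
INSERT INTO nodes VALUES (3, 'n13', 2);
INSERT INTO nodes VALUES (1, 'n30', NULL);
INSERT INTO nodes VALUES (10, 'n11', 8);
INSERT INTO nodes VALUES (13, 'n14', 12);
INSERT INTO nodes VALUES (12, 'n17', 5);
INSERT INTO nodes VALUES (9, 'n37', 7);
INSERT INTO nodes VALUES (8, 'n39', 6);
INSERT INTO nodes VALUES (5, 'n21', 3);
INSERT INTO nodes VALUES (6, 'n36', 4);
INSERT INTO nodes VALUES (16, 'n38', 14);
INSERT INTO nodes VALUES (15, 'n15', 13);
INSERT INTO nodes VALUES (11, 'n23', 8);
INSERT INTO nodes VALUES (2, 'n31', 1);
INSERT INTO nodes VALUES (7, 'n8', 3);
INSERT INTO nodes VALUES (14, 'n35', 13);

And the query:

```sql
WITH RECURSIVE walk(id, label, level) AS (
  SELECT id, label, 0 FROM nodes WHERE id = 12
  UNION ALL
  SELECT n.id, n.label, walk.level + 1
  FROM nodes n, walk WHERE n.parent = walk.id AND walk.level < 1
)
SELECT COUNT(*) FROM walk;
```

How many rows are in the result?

2

Base: id=12 (n17) at level 0.
Iteration 1: rows with parent in {12} -> n14 (id 13, level 1).
Iteration 2: level < 1 fails for all current rows; recursion stops.
Total rows emitted: 2.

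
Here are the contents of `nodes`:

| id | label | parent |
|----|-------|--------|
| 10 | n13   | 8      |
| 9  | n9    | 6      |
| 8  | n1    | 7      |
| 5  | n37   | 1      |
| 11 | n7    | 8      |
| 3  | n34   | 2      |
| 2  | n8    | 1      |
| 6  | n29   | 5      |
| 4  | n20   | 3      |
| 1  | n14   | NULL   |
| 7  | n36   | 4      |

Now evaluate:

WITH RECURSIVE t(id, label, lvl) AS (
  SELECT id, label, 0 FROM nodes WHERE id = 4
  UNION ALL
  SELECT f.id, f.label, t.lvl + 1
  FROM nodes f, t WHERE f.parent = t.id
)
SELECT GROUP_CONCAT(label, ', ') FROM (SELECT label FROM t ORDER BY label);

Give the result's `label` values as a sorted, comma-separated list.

n1, n13, n20, n36, n7

Base: id=4 (n20) at lvl 0.
Iteration 1: rows with parent in {4} -> n36 (id 7, lvl 1).
Iteration 2: rows with parent in {7} -> n1 (id 8, lvl 2).
Iteration 3: rows with parent in {8} -> n13 (id 10, lvl 3), n7 (id 11, lvl 3).
Iteration 4: no rows with parent in {10,11}; recursion stops.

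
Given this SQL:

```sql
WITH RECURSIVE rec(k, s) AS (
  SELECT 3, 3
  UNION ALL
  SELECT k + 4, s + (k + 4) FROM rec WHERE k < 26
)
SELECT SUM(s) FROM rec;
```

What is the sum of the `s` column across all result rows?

Base: k=3, s=3.
Iteration 1: 3 < 26 holds -> k = 3 + 4 = 7, s = 3 + 7 = 10.
Iteration 2: 7 < 26 holds -> k = 7 + 4 = 11, s = 10 + 11 = 21.
Iteration 3: 11 < 26 holds -> k = 11 + 4 = 15, s = 21 + 15 = 36.
Iteration 4: 15 < 26 holds -> k = 15 + 4 = 19, s = 36 + 19 = 55.
Iteration 5: 19 < 26 holds -> k = 19 + 4 = 23, s = 55 + 23 = 78.
Iteration 6: 23 < 26 holds -> k = 23 + 4 = 27, s = 78 + 27 = 105.
Iteration 7: 27 < 26 fails; recursion stops.
SUM(s) = 3 + 10 + 21 + 36 + 55 + 78 + 105 = 308.

308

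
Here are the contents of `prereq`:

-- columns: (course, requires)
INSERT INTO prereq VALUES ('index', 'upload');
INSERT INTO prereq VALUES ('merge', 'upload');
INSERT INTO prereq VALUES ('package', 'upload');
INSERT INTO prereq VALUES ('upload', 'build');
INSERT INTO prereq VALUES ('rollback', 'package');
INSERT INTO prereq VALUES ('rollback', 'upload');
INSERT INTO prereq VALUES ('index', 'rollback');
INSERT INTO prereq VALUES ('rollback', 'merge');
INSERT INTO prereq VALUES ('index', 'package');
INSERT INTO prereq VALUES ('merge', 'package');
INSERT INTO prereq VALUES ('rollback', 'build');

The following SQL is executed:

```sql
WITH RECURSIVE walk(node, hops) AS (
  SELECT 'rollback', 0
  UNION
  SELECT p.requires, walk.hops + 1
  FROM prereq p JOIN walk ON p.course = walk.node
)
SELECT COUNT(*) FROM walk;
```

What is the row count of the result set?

Base: (rollback, hops=0).
Iteration 1: edges from {rollback} -> (build, hops=1), (merge, hops=1), (package, hops=1), (upload, hops=1).
Iteration 2: edges from {build,merge,package,upload} -> (build, hops=2), (package, hops=2), (upload, hops=2). [UNION drops 1 duplicate row(s)]
Iteration 3: edges from {build,package,upload} -> (build, hops=3), (upload, hops=3).
Iteration 4: edges from {build,upload} -> (build, hops=4).
Iteration 5: no outgoing edges from {build}; recursion stops.
Total rows emitted: 11.

11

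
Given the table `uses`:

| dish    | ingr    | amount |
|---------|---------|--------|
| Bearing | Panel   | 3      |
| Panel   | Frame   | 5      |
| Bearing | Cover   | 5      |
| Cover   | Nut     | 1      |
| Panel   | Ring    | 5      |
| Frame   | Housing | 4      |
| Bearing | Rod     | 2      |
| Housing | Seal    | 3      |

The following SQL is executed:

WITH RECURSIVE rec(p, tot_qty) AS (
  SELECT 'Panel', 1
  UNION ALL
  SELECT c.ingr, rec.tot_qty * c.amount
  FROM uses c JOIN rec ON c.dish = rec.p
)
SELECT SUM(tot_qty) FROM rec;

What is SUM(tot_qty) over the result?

Base: (Panel, tot_qty=1).
Iteration 1: components of {Panel} -> Frame = 1*5 = 5, Ring = 1*5 = 5.
Iteration 2: components of {Frame,Ring} -> Housing = 5*4 = 20.
Iteration 3: components of {Housing} -> Seal = 20*3 = 60.
Iteration 4: no further components; recursion stops.
SUM(tot_qty) = 1 + 5 + 5 + 20 + 60 = 91.

91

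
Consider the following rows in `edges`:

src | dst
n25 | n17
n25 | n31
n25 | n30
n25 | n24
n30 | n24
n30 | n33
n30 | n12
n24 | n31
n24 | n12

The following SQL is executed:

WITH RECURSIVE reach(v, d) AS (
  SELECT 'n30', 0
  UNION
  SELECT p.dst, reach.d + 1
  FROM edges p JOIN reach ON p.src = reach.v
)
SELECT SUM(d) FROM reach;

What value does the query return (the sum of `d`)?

Base: (n30, d=0).
Iteration 1: edges from {n30} -> (n12, d=1), (n24, d=1), (n33, d=1).
Iteration 2: edges from {n12,n24,n33} -> (n12, d=2), (n31, d=2).
Iteration 3: no outgoing edges from {n12,n31}; recursion stops.
SUM(d) = 0 + 1 + 1 + 1 + 2 + 2 = 7.

7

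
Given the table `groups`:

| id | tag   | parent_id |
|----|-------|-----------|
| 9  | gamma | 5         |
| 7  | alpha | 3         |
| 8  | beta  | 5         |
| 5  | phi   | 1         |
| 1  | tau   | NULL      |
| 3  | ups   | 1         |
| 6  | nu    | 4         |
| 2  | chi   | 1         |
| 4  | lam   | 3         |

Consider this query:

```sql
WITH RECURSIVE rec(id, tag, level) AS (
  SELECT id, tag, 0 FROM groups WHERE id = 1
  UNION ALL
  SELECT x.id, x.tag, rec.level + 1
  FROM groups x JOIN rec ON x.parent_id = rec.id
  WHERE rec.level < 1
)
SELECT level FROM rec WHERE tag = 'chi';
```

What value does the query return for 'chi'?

1

Base: id=1 (tau) at level 0.
Iteration 1: rows with parent_id in {1} -> chi (id 2, level 1), ups (id 3, level 1), phi (id 5, level 1).
Iteration 2: level < 1 fails for all current rows; recursion stops.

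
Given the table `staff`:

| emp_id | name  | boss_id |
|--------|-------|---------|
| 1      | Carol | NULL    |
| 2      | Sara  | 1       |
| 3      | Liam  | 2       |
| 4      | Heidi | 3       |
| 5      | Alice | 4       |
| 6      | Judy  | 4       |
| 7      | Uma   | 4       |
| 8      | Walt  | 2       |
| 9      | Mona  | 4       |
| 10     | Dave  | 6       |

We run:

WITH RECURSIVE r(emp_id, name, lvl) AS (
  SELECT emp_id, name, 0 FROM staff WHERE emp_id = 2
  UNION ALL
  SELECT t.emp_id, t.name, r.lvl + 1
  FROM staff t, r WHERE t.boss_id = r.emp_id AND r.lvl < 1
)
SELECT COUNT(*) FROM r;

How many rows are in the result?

3

Base: emp_id=2 (Sara) at lvl 0.
Iteration 1: rows with boss_id in {2} -> Liam (id 3, lvl 1), Walt (id 8, lvl 1).
Iteration 2: lvl < 1 fails for all current rows; recursion stops.
Total rows emitted: 3.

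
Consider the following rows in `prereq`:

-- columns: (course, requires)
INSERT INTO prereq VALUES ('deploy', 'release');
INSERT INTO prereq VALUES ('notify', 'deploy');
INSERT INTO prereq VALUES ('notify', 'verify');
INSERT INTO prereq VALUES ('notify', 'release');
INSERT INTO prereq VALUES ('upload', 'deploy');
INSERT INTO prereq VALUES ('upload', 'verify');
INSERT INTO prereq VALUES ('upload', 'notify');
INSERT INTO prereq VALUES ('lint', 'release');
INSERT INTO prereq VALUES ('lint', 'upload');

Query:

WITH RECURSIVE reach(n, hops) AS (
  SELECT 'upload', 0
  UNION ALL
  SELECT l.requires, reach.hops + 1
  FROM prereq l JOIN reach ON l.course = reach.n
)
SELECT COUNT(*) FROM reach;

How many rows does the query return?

Base: (upload, hops=0).
Iteration 1: edges from {upload} -> (deploy, hops=1), (notify, hops=1), (verify, hops=1).
Iteration 2: edges from {deploy,notify,verify} -> (deploy, hops=2), (release, hops=2) x2, (verify, hops=2). [UNION ALL keeps all 4 new rows, including repeats]
Iteration 3: edges from {deploy,release,verify} -> (release, hops=3).
Iteration 4: no outgoing edges from {release}; recursion stops.
Total rows emitted: 9.

9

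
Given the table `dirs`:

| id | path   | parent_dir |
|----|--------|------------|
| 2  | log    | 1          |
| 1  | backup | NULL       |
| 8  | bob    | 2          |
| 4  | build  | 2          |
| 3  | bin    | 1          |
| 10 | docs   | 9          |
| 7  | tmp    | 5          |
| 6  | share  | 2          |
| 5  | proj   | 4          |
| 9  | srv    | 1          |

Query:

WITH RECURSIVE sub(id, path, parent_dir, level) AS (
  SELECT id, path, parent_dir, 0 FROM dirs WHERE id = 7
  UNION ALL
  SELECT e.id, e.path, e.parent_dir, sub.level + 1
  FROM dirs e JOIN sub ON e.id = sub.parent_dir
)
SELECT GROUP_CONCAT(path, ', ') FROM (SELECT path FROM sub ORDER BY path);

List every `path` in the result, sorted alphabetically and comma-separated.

backup, build, log, proj, tmp

Base: id=7 (tmp), parent_dir=5, level 0.
Iteration 1: join on id=5 -> proj (id 5, parent_dir=4, level 1).
Iteration 2: join on id=4 -> build (id 4, parent_dir=2, level 2).
Iteration 3: join on id=2 -> log (id 2, parent_dir=1, level 3).
Iteration 4: join on id=1 -> backup (id 1, parent_dir=NULL, level 4).
Iteration 5: parent_dir is NULL; no match; recursion stops.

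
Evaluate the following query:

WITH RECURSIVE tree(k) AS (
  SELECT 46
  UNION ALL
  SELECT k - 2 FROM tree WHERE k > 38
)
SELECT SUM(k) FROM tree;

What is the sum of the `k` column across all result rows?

Base: k=46.
Iteration 1: 46 > 38 holds -> k = 46 - 2 = 44.
Iteration 2: 44 > 38 holds -> k = 44 - 2 = 42.
Iteration 3: 42 > 38 holds -> k = 42 - 2 = 40.
Iteration 4: 40 > 38 holds -> k = 40 - 2 = 38.
Iteration 5: 38 > 38 fails; recursion stops.
SUM(k) = 46 + 44 + 42 + 40 + 38 = 210.

210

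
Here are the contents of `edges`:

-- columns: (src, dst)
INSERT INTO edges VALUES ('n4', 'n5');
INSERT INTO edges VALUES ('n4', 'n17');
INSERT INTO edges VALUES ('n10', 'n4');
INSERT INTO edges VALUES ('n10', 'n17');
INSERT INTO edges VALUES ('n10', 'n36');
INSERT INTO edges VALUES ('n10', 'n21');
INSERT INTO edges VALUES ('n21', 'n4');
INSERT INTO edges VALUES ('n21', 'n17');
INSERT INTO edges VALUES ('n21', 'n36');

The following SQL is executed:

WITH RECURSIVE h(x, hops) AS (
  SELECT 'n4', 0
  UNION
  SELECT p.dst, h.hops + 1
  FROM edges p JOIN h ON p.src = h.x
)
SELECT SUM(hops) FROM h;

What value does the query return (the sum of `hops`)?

Base: (n4, hops=0).
Iteration 1: edges from {n4} -> (n17, hops=1), (n5, hops=1).
Iteration 2: no outgoing edges from {n17,n5}; recursion stops.
SUM(hops) = 0 + 1 + 1 = 2.

2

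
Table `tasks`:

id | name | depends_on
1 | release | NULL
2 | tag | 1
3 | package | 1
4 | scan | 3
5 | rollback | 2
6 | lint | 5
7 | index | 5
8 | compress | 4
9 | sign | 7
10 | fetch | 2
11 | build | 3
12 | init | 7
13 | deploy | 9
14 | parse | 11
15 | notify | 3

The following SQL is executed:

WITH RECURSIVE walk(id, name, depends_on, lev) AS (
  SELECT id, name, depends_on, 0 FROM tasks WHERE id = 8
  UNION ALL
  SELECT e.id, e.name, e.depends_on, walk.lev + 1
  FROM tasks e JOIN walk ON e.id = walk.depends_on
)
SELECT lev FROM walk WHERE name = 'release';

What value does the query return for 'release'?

3

Base: id=8 (compress), depends_on=4, lev 0.
Iteration 1: join on id=4 -> scan (id 4, depends_on=3, lev 1).
Iteration 2: join on id=3 -> package (id 3, depends_on=1, lev 2).
Iteration 3: join on id=1 -> release (id 1, depends_on=NULL, lev 3).
Iteration 4: depends_on is NULL; no match; recursion stops.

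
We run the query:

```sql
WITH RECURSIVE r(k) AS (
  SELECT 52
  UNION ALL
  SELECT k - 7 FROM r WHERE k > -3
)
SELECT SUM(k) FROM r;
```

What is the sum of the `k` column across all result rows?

Base: k=52.
Iteration 1: 52 > -3 holds -> k = 52 - 7 = 45.
Iteration 2: 45 > -3 holds -> k = 45 - 7 = 38.
Iteration 3: 38 > -3 holds -> k = 38 - 7 = 31.
Iteration 4: 31 > -3 holds -> k = 31 - 7 = 24.
Iteration 5: 24 > -3 holds -> k = 24 - 7 = 17.
Iteration 6: 17 > -3 holds -> k = 17 - 7 = 10.
Iteration 7: 10 > -3 holds -> k = 10 - 7 = 3.
Iteration 8: 3 > -3 holds -> k = 3 - 7 = -4.
Iteration 9: -4 > -3 fails; recursion stops.
SUM(k) = 52 + 45 + 38 + 31 + 24 + 17 + 10 + 3 + -4 = 216.

216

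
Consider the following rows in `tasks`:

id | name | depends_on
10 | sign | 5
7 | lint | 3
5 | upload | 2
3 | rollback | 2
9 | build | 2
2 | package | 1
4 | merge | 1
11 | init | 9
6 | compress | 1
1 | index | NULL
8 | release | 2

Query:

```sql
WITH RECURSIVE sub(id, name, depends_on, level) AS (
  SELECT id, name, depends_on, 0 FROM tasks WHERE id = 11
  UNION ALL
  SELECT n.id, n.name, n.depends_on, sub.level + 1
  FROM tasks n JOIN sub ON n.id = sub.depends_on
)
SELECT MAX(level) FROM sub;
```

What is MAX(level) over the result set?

3

Base: id=11 (init), depends_on=9, level 0.
Iteration 1: join on id=9 -> build (id 9, depends_on=2, level 1).
Iteration 2: join on id=2 -> package (id 2, depends_on=1, level 2).
Iteration 3: join on id=1 -> index (id 1, depends_on=NULL, level 3).
Iteration 4: depends_on is NULL; no match; recursion stops.
level values: 0, 1, 2, 3; the maximum is 3.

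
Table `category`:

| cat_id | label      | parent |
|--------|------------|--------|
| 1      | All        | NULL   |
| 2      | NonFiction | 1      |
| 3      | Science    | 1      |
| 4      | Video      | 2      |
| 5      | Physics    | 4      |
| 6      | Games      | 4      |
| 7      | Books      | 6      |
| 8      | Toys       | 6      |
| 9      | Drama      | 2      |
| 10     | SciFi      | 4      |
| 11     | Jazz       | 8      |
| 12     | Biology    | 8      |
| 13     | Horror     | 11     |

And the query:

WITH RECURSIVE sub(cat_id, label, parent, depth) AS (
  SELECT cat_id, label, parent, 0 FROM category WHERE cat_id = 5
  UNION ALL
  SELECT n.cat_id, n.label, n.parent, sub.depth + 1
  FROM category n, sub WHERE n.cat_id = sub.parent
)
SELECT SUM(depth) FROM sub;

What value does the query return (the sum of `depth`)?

Base: cat_id=5 (Physics), parent=4, depth 0.
Iteration 1: join on cat_id=4 -> Video (id 4, parent=2, depth 1).
Iteration 2: join on cat_id=2 -> NonFiction (id 2, parent=1, depth 2).
Iteration 3: join on cat_id=1 -> All (id 1, parent=NULL, depth 3).
Iteration 4: parent is NULL; no match; recursion stops.
SUM(depth) = 0 + 1 + 2 + 3 = 6.

6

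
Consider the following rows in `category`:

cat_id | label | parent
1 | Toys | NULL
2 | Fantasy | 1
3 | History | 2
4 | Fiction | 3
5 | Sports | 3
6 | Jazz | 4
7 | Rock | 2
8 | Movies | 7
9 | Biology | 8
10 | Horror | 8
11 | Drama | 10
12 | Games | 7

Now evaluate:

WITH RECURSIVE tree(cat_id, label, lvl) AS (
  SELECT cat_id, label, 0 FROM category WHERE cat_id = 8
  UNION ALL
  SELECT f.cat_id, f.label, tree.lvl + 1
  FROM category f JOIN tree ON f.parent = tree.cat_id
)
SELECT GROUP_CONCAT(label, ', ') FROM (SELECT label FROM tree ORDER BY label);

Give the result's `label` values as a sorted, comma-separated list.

Base: cat_id=8 (Movies) at lvl 0.
Iteration 1: rows with parent in {8} -> Biology (id 9, lvl 1), Horror (id 10, lvl 1).
Iteration 2: rows with parent in {9,10} -> Drama (id 11, lvl 2).
Iteration 3: no rows with parent in {11}; recursion stops.

Biology, Drama, Horror, Movies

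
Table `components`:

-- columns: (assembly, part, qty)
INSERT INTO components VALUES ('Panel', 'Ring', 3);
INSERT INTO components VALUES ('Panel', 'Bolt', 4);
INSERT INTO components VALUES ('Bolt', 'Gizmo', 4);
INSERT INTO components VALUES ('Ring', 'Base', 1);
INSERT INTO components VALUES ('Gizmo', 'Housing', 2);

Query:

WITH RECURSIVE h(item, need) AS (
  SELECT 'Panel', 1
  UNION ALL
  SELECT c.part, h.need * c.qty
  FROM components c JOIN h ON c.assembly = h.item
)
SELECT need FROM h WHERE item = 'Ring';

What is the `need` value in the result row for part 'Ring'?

Base: (Panel, need=1).
Iteration 1: components of {Panel} -> Bolt = 1*4 = 4, Ring = 1*3 = 3.
Iteration 2: components of {Bolt,Ring} -> Base = 3*1 = 3, Gizmo = 4*4 = 16.
Iteration 3: components of {Base,Gizmo} -> Housing = 16*2 = 32.
Iteration 4: no further components; recursion stops.

3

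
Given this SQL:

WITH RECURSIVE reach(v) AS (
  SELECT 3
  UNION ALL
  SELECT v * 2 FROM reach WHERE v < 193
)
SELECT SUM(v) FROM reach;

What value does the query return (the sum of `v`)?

Base: v=3.
Iteration 1: 3 < 193 holds -> v = 3 * 2 = 6.
Iteration 2: 6 < 193 holds -> v = 6 * 2 = 12.
Iteration 3: 12 < 193 holds -> v = 12 * 2 = 24.
Iteration 4: 24 < 193 holds -> v = 24 * 2 = 48.
Iteration 5: 48 < 193 holds -> v = 48 * 2 = 96.
Iteration 6: 96 < 193 holds -> v = 96 * 2 = 192.
Iteration 7: 192 < 193 holds -> v = 192 * 2 = 384.
Iteration 8: 384 < 193 fails; recursion stops.
SUM(v) = 3 + 6 + 12 + 24 + 48 + 96 + 192 + 384 = 765.

765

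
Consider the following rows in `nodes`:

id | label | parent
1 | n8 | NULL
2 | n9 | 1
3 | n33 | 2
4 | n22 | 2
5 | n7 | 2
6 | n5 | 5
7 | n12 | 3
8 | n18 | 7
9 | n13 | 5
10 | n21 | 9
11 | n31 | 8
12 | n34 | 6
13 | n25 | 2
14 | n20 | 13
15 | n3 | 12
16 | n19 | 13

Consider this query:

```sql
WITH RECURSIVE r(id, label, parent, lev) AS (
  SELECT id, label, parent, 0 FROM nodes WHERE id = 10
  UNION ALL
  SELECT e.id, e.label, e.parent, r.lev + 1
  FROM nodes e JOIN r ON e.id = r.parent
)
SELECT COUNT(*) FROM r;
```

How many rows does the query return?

5

Base: id=10 (n21), parent=9, lev 0.
Iteration 1: join on id=9 -> n13 (id 9, parent=5, lev 1).
Iteration 2: join on id=5 -> n7 (id 5, parent=2, lev 2).
Iteration 3: join on id=2 -> n9 (id 2, parent=1, lev 3).
Iteration 4: join on id=1 -> n8 (id 1, parent=NULL, lev 4).
Iteration 5: parent is NULL; no match; recursion stops.
Total rows emitted: 5.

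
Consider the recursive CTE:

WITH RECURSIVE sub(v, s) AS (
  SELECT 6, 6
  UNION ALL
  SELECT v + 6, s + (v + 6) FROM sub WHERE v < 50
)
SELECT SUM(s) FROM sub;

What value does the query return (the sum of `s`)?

Base: v=6, s=6.
Iteration 1: 6 < 50 holds -> v = 6 + 6 = 12, s = 6 + 12 = 18.
Iteration 2: 12 < 50 holds -> v = 12 + 6 = 18, s = 18 + 18 = 36.
Iteration 3: 18 < 50 holds -> v = 18 + 6 = 24, s = 36 + 24 = 60.
Iteration 4: 24 < 50 holds -> v = 24 + 6 = 30, s = 60 + 30 = 90.
Iteration 5: 30 < 50 holds -> v = 30 + 6 = 36, s = 90 + 36 = 126.
Iteration 6: 36 < 50 holds -> v = 36 + 6 = 42, s = 126 + 42 = 168.
Iteration 7: 42 < 50 holds -> v = 42 + 6 = 48, s = 168 + 48 = 216.
Iteration 8: 48 < 50 holds -> v = 48 + 6 = 54, s = 216 + 54 = 270.
Iteration 9: 54 < 50 fails; recursion stops.
SUM(s) = 6 + 18 + 36 + 60 + 90 + 126 + 168 + 216 + 270 = 990.

990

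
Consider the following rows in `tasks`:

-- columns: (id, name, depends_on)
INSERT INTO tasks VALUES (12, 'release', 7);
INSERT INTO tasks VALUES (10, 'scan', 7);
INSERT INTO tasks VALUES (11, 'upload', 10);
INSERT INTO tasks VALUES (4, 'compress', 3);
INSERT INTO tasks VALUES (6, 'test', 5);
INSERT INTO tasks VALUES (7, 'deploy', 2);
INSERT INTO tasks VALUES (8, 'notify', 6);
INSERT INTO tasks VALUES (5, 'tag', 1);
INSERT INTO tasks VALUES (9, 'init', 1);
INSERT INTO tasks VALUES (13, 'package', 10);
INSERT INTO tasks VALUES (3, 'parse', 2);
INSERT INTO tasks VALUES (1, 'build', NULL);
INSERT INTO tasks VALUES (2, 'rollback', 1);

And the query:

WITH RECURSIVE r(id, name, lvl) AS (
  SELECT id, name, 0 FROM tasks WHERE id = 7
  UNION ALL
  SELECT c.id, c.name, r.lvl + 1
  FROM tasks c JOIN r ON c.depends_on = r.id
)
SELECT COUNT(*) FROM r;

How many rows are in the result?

Base: id=7 (deploy) at lvl 0.
Iteration 1: rows with depends_on in {7} -> scan (id 10, lvl 1), release (id 12, lvl 1).
Iteration 2: rows with depends_on in {10,12} -> upload (id 11, lvl 2), package (id 13, lvl 2).
Iteration 3: no rows with depends_on in {11,13}; recursion stops.
Total rows emitted: 5.

5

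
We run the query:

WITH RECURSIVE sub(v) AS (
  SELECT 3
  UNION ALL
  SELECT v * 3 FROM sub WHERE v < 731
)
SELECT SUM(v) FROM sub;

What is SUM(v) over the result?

3279

Base: v=3.
Iteration 1: 3 < 731 holds -> v = 3 * 3 = 9.
Iteration 2: 9 < 731 holds -> v = 9 * 3 = 27.
Iteration 3: 27 < 731 holds -> v = 27 * 3 = 81.
Iteration 4: 81 < 731 holds -> v = 81 * 3 = 243.
Iteration 5: 243 < 731 holds -> v = 243 * 3 = 729.
Iteration 6: 729 < 731 holds -> v = 729 * 3 = 2187.
Iteration 7: 2187 < 731 fails; recursion stops.
SUM(v) = 3 + 9 + 27 + 81 + 243 + 729 + 2187 = 3279.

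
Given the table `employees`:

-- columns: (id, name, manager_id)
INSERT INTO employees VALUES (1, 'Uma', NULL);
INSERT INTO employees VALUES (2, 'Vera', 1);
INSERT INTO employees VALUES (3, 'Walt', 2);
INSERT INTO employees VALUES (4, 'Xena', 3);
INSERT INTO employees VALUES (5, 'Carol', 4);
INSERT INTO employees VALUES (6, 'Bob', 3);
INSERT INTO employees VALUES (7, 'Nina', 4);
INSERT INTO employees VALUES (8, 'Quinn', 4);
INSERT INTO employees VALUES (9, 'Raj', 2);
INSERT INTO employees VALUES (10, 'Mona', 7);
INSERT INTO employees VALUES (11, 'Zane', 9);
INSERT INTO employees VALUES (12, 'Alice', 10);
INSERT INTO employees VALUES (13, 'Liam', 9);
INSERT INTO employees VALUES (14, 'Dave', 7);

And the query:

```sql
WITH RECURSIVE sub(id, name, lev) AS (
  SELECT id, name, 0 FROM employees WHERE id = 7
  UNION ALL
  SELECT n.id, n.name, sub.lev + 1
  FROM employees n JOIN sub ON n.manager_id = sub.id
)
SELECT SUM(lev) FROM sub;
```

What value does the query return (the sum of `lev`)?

Base: id=7 (Nina) at lev 0.
Iteration 1: rows with manager_id in {7} -> Mona (id 10, lev 1), Dave (id 14, lev 1).
Iteration 2: rows with manager_id in {10,14} -> Alice (id 12, lev 2).
Iteration 3: no rows with manager_id in {12}; recursion stops.
SUM(lev) = 0 + 1 + 1 + 2 = 4.

4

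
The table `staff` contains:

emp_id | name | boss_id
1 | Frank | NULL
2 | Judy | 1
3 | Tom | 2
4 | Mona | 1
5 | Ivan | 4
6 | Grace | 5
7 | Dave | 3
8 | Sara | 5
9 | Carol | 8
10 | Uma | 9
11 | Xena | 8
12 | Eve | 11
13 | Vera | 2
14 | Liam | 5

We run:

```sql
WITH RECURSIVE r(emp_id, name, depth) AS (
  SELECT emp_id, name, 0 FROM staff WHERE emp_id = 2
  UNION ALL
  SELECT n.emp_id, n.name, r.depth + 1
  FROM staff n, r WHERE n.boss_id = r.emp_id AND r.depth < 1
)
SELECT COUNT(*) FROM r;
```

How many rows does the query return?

3

Base: emp_id=2 (Judy) at depth 0.
Iteration 1: rows with boss_id in {2} -> Tom (id 3, depth 1), Vera (id 13, depth 1).
Iteration 2: depth < 1 fails for all current rows; recursion stops.
Total rows emitted: 3.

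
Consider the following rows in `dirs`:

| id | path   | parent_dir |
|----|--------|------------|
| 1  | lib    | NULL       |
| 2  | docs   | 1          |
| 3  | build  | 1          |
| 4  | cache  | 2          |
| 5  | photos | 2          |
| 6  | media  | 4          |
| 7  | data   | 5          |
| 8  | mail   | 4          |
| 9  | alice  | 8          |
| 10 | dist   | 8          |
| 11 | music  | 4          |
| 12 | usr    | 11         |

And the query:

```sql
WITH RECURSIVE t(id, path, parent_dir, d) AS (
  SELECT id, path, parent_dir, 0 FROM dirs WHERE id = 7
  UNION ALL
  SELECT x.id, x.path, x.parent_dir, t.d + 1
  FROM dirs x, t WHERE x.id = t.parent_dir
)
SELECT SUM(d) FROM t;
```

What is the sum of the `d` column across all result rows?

6

Base: id=7 (data), parent_dir=5, d 0.
Iteration 1: join on id=5 -> photos (id 5, parent_dir=2, d 1).
Iteration 2: join on id=2 -> docs (id 2, parent_dir=1, d 2).
Iteration 3: join on id=1 -> lib (id 1, parent_dir=NULL, d 3).
Iteration 4: parent_dir is NULL; no match; recursion stops.
SUM(d) = 0 + 1 + 2 + 3 = 6.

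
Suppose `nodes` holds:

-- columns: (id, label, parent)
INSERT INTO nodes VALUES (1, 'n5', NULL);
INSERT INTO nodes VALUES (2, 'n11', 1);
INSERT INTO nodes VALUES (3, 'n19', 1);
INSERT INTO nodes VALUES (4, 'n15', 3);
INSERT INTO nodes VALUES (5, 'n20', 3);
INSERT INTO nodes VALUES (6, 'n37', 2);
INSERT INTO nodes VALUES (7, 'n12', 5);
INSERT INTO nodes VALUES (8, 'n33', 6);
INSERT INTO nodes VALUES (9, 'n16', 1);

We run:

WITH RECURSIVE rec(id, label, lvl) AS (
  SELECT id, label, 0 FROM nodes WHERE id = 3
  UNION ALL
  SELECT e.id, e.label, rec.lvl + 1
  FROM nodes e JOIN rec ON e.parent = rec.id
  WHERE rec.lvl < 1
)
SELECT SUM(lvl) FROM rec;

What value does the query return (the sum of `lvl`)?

2

Base: id=3 (n19) at lvl 0.
Iteration 1: rows with parent in {3} -> n15 (id 4, lvl 1), n20 (id 5, lvl 1).
Iteration 2: lvl < 1 fails for all current rows; recursion stops.
SUM(lvl) = 0 + 1 + 1 = 2.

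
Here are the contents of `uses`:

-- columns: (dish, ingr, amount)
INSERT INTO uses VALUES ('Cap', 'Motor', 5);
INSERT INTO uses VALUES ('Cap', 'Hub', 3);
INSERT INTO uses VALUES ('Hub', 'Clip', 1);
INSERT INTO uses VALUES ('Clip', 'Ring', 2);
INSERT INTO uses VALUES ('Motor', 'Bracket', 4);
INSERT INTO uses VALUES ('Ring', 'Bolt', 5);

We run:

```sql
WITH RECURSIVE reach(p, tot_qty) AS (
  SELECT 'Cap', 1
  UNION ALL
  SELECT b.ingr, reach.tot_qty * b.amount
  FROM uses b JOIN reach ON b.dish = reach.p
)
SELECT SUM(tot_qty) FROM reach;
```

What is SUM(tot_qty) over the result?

Base: (Cap, tot_qty=1).
Iteration 1: components of {Cap} -> Hub = 1*3 = 3, Motor = 1*5 = 5.
Iteration 2: components of {Hub,Motor} -> Bracket = 5*4 = 20, Clip = 3*1 = 3.
Iteration 3: components of {Bracket,Clip} -> Ring = 3*2 = 6.
Iteration 4: components of {Ring} -> Bolt = 6*5 = 30.
Iteration 5: no further components; recursion stops.
SUM(tot_qty) = 1 + 5 + 3 + 20 + 3 + 6 + 30 = 68.

68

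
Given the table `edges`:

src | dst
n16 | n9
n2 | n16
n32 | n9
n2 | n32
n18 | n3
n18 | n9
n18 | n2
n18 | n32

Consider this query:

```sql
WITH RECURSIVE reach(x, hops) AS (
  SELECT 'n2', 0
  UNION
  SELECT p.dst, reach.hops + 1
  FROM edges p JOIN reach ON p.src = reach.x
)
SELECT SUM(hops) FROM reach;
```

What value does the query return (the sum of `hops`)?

4

Base: (n2, hops=0).
Iteration 1: edges from {n2} -> (n16, hops=1), (n32, hops=1).
Iteration 2: edges from {n16,n32} -> (n9, hops=2). [UNION drops 1 duplicate row(s)]
Iteration 3: no outgoing edges from {n9}; recursion stops.
SUM(hops) = 0 + 1 + 1 + 2 = 4.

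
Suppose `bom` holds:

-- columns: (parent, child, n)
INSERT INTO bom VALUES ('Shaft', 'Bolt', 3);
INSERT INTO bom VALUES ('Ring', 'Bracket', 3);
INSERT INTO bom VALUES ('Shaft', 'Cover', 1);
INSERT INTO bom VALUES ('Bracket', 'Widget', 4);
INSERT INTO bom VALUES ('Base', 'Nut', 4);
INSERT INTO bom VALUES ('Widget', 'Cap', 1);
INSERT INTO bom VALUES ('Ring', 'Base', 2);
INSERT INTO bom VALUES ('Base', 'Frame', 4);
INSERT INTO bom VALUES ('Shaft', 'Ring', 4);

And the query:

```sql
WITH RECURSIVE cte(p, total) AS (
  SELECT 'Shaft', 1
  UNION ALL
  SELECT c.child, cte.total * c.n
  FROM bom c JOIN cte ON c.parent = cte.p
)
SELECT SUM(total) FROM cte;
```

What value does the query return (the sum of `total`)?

189

Base: (Shaft, total=1).
Iteration 1: components of {Shaft} -> Bolt = 1*3 = 3, Cover = 1*1 = 1, Ring = 1*4 = 4.
Iteration 2: components of {Bolt,Cover,Ring} -> Base = 4*2 = 8, Bracket = 4*3 = 12.
Iteration 3: components of {Base,Bracket} -> Frame = 8*4 = 32, Nut = 8*4 = 32, Widget = 12*4 = 48.
Iteration 4: components of {Frame,Nut,Widget} -> Cap = 48*1 = 48.
Iteration 5: no further components; recursion stops.
SUM(total) = 1 + 4 + 1 + 3 + 8 + 12 + 32 + 32 + 48 + 48 = 189.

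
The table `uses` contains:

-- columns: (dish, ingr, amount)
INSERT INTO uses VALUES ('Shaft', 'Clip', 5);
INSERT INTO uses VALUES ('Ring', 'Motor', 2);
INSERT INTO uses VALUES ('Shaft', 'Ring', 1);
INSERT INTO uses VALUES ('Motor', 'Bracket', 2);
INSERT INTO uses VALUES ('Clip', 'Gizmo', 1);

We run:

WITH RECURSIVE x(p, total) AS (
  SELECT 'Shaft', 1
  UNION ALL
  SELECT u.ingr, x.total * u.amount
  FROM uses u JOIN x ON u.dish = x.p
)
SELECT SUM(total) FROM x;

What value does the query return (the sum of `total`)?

18

Base: (Shaft, total=1).
Iteration 1: components of {Shaft} -> Clip = 1*5 = 5, Ring = 1*1 = 1.
Iteration 2: components of {Clip,Ring} -> Gizmo = 5*1 = 5, Motor = 1*2 = 2.
Iteration 3: components of {Gizmo,Motor} -> Bracket = 2*2 = 4.
Iteration 4: no further components; recursion stops.
SUM(total) = 1 + 1 + 5 + 2 + 5 + 4 = 18.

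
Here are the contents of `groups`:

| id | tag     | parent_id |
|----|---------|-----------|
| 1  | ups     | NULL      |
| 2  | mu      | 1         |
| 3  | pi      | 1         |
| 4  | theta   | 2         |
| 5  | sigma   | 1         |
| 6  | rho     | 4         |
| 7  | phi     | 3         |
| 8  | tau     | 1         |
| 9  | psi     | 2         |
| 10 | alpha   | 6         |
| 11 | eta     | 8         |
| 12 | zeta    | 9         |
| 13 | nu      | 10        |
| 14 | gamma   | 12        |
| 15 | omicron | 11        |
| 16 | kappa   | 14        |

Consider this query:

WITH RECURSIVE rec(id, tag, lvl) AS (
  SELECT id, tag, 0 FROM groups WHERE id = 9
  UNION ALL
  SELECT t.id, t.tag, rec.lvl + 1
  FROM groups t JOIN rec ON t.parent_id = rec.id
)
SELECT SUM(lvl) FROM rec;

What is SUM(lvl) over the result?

6

Base: id=9 (psi) at lvl 0.
Iteration 1: rows with parent_id in {9} -> zeta (id 12, lvl 1).
Iteration 2: rows with parent_id in {12} -> gamma (id 14, lvl 2).
Iteration 3: rows with parent_id in {14} -> kappa (id 16, lvl 3).
Iteration 4: no rows with parent_id in {16}; recursion stops.
SUM(lvl) = 0 + 1 + 2 + 3 = 6.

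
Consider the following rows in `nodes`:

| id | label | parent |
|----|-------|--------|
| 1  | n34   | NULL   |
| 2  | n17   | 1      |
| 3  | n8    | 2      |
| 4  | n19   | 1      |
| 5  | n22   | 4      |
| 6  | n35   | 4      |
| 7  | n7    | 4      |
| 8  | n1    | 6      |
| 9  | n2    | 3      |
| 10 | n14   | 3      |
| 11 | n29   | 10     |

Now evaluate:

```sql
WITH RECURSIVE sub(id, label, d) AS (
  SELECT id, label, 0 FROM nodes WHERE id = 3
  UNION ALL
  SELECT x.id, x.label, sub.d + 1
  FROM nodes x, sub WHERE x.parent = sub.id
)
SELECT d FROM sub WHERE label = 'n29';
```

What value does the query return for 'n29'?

Base: id=3 (n8) at d 0.
Iteration 1: rows with parent in {3} -> n2 (id 9, d 1), n14 (id 10, d 1).
Iteration 2: rows with parent in {9,10} -> n29 (id 11, d 2).
Iteration 3: no rows with parent in {11}; recursion stops.

2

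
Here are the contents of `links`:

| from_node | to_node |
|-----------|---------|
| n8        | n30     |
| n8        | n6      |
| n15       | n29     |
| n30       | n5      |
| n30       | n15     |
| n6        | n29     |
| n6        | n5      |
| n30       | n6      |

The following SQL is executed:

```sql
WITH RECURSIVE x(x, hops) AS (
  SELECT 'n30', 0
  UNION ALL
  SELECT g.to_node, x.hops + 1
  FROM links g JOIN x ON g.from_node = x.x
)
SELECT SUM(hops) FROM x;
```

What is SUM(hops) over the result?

9

Base: (n30, hops=0).
Iteration 1: edges from {n30} -> (n15, hops=1), (n5, hops=1), (n6, hops=1).
Iteration 2: edges from {n15,n5,n6} -> (n29, hops=2) x2, (n5, hops=2). [UNION ALL keeps all 3 new rows, including repeats]
Iteration 3: no outgoing edges from {n29,n5}; recursion stops.
SUM(hops) = 0 + 1 + 1 + 1 + 2 + 2 + 2 = 9.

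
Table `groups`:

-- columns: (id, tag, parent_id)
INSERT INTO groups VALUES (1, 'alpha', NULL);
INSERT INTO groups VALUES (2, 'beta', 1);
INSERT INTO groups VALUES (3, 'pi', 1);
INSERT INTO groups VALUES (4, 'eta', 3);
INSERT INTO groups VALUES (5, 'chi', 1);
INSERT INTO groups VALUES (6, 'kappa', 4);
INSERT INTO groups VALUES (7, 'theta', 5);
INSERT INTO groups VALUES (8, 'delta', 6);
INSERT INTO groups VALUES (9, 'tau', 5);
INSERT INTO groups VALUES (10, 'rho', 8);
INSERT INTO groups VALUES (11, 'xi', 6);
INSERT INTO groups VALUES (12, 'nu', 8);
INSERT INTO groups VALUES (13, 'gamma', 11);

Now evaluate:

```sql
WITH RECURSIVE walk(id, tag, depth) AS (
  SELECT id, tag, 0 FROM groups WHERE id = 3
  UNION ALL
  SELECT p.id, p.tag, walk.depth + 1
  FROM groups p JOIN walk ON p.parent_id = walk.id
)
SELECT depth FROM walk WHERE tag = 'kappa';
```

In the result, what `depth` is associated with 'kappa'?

Base: id=3 (pi) at depth 0.
Iteration 1: rows with parent_id in {3} -> eta (id 4, depth 1).
Iteration 2: rows with parent_id in {4} -> kappa (id 6, depth 2).
Iteration 3: rows with parent_id in {6} -> delta (id 8, depth 3), xi (id 11, depth 3).
Iteration 4: rows with parent_id in {8,11} -> rho (id 10, depth 4), nu (id 12, depth 4), gamma (id 13, depth 4).
Iteration 5: no rows with parent_id in {10,12,13}; recursion stops.

2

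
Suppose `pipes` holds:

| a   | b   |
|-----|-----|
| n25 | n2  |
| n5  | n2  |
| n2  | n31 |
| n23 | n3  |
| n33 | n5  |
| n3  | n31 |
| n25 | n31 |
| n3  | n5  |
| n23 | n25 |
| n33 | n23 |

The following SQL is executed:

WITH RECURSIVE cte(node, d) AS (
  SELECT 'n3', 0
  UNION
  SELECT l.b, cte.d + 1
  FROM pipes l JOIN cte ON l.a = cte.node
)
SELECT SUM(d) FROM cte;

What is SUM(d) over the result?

7

Base: (n3, d=0).
Iteration 1: edges from {n3} -> (n31, d=1), (n5, d=1).
Iteration 2: edges from {n31,n5} -> (n2, d=2).
Iteration 3: edges from {n2} -> (n31, d=3).
Iteration 4: no outgoing edges from {n31}; recursion stops.
SUM(d) = 0 + 1 + 1 + 2 + 3 = 7.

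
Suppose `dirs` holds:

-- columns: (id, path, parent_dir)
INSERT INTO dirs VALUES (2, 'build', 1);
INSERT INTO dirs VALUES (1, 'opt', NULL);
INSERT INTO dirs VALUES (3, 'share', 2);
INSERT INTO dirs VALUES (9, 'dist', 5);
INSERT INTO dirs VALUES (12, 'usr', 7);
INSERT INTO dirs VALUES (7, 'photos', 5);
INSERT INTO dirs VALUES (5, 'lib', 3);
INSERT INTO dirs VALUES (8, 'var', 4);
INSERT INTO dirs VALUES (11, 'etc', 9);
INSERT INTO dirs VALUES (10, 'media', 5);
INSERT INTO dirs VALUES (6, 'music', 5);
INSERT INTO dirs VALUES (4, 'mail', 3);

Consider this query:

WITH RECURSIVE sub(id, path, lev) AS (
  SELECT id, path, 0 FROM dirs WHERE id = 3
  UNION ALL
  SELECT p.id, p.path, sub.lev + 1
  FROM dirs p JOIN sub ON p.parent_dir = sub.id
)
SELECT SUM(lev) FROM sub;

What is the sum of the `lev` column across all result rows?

Base: id=3 (share) at lev 0.
Iteration 1: rows with parent_dir in {3} -> mail (id 4, lev 1), lib (id 5, lev 1).
Iteration 2: rows with parent_dir in {4,5} -> music (id 6, lev 2), photos (id 7, lev 2), var (id 8, lev 2), dist (id 9, lev 2), media (id 10, lev 2).
Iteration 3: rows with parent_dir in {6,7,8,9,10} -> etc (id 11, lev 3), usr (id 12, lev 3).
Iteration 4: no rows with parent_dir in {11,12}; recursion stops.
SUM(lev) = 0 + 1 + 1 + 2 + 2 + 2 + 2 + 2 + 3 + 3 = 18.

18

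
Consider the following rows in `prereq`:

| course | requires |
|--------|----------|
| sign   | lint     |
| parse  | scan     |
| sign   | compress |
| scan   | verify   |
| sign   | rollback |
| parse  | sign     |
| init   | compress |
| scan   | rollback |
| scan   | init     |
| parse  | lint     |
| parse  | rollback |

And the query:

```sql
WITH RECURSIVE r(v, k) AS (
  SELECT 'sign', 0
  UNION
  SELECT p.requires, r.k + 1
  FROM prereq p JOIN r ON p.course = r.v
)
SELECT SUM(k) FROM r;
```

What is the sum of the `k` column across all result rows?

Base: (sign, k=0).
Iteration 1: edges from {sign} -> (compress, k=1), (lint, k=1), (rollback, k=1).
Iteration 2: no outgoing edges from {compress,lint,rollback}; recursion stops.
SUM(k) = 0 + 1 + 1 + 1 = 3.

3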